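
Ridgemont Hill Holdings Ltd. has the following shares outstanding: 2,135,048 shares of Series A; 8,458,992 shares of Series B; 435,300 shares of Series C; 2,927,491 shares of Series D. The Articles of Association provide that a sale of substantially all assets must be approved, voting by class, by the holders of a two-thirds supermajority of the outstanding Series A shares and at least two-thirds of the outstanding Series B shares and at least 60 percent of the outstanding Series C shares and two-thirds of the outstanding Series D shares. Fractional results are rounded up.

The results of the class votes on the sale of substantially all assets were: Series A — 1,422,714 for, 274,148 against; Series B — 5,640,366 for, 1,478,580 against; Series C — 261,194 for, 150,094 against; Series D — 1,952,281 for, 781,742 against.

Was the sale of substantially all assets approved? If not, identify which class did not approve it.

Series A: 2/3 of 2135048 = 1423365.33, rounded up to 1423366; 1,423,366 required, 1,422,714 in favor — not approved.
Series B: 2/3 of 8458992 = 5639328; 5,639,328 required, 5,640,366 in favor — approved.
Series C: 3/5 of 435300 = 261180; 261,180 required, 261,194 in favor — approved.
Series D: 2/3 of 2927491 = 1951660.67, rounded up to 1951661; 1,951,661 required, 1,952,281 in favor — approved.

Not approved — the Series A shares did not give the required vote.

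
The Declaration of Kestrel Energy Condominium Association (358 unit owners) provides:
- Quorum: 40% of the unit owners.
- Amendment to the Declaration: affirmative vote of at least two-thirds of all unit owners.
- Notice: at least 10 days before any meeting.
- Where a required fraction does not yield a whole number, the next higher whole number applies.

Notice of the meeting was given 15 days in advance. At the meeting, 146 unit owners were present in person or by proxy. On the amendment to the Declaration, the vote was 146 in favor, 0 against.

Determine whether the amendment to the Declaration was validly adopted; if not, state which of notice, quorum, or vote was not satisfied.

Invalid — vote requirement not satisfied.

Notice: 15 days given; 10 required. Satisfied.
Quorum: 40% of 358 = 143.20, rounded up to 144; 146 present. Satisfied.
Vote: requires two-thirds of all unit owners (358); 2/3 of 358 = 238.67, rounded up to 239, so 239 needed; 146 in favor. Not satisfied.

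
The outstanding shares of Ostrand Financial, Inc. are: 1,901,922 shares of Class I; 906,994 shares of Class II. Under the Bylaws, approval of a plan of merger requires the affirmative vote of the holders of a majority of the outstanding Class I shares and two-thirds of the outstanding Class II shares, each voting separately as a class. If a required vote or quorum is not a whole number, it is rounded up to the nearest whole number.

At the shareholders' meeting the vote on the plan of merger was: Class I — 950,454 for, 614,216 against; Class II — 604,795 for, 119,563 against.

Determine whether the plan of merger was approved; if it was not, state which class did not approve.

Class I: a majority of 1901922 is 950962; 950,962 required, 950,454 in favor — not approved.
Class II: 2/3 of 906994 = 604662.67, rounded up to 604663; 604,663 required, 604,795 in favor — approved.

Not approved — the Class I shares did not give the required vote.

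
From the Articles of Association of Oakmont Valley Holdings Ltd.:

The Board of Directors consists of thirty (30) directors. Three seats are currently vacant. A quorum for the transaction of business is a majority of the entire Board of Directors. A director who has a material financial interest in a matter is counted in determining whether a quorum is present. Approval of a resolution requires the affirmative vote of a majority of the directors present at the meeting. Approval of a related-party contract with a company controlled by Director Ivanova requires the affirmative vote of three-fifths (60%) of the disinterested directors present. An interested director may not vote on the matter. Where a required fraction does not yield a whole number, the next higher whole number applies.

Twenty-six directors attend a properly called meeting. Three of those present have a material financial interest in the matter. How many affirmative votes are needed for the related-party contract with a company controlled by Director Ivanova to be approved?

14

The related-party contract with a company controlled by Director Ivanova requires three-fifths of the disinterested directors present (26 − 3 = 23).
3/5 of 23 = 13.80, rounded up to 14.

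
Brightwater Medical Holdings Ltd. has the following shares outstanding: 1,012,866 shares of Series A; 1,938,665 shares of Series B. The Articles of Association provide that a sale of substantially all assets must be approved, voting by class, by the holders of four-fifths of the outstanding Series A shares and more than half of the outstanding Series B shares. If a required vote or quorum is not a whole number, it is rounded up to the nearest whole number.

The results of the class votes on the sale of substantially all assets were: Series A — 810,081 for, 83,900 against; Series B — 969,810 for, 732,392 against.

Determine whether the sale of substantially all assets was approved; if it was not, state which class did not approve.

Series A: 4/5 of 1012866 = 810292.80, rounded up to 810293; 810,293 required, 810,081 in favor — not approved.
Series B: a majority of 1938665 is 969333; 969,333 required, 969,810 in favor — approved.

Not approved — the Series A shares did not give the required vote.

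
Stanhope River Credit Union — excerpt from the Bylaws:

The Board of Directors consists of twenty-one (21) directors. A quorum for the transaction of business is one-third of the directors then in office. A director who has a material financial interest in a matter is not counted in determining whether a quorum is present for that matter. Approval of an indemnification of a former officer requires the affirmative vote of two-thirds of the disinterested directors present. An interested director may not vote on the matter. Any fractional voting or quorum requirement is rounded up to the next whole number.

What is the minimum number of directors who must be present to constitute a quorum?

7

1/3 of 21 = 7.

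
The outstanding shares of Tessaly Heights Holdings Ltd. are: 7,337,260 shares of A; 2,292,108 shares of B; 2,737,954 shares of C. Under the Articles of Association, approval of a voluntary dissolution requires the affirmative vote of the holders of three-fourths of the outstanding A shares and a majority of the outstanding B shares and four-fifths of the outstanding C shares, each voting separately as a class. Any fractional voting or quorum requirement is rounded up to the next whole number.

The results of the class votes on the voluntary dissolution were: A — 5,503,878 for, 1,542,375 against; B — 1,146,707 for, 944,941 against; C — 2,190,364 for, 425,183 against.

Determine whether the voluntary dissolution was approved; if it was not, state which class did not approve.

A: 3/4 of 7337260 = 5502945; 5,502,945 required, 5,503,878 in favor — approved.
B: a majority of 2292108 is 1146055; 1,146,055 required, 1,146,707 in favor — approved.
C: 4/5 of 2737954 = 2190363.20, rounded up to 2190364; 2,190,364 required, 2,190,364 in favor — approved.

Approved — every class gave the required vote.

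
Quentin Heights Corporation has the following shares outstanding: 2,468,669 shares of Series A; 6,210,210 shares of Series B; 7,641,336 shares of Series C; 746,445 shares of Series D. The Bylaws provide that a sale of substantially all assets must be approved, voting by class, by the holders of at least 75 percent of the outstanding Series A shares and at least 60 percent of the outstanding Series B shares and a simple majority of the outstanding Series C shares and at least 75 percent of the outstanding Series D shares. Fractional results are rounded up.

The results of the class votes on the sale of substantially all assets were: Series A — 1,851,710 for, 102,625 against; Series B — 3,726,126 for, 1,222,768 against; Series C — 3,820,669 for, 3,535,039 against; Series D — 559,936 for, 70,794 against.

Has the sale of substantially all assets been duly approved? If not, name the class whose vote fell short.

Series A: 3/4 of 2468669 = 1851501.75, rounded up to 1851502; 1,851,502 required, 1,851,710 in favor — approved.
Series B: 3/5 of 6210210 = 3726126; 3,726,126 required, 3,726,126 in favor — approved.
Series C: a majority of 7641336 is 3820669; 3,820,669 required, 3,820,669 in favor — approved.
Series D: 3/4 of 746445 = 559833.75, rounded up to 559834; 559,834 required, 559,936 in favor — approved.

Approved — every class gave the required vote.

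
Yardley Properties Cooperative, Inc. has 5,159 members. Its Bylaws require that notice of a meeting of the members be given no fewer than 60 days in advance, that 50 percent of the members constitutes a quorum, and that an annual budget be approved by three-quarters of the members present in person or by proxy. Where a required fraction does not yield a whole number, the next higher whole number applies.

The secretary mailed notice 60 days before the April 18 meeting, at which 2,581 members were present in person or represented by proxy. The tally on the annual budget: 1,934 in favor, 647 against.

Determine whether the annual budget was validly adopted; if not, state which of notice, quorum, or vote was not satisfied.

Invalid — vote requirement not satisfied.

Notice: 60 days given; 60 required. Satisfied.
Quorum: 50% of 5,159 = 2,579.50, rounded up to 2,580; 2,581 present. Satisfied.
Vote: requires three-fourths of those present (2,581); 3/4 of 2581 = 1935.75, rounded up to 1936, so 1,936 needed; 1,934 in favor. Not satisfied.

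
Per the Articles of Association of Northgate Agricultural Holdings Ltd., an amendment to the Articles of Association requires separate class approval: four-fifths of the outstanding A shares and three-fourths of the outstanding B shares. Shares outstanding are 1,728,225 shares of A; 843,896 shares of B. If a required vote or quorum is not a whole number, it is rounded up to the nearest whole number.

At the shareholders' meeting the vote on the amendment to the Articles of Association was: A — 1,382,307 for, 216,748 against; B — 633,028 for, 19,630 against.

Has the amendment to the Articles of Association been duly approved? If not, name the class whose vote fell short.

A: 4/5 of 1728225 = 1382580; 1,382,580 required, 1,382,307 in favor — not approved.
B: 3/4 of 843896 = 632922; 632,922 required, 633,028 in favor — approved.

Not approved — the A shares did not give the required vote.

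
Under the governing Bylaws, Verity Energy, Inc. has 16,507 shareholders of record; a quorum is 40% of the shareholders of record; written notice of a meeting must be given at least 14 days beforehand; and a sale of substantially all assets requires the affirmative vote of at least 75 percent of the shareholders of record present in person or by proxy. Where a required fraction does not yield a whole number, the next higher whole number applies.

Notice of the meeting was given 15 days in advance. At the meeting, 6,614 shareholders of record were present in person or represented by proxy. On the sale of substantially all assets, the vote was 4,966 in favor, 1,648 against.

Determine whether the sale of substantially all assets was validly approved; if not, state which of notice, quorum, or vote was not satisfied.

Valid — all requirements satisfied.

Notice: 15 days given; 14 required. Satisfied.
Quorum: 40% of 16,507 = 6,602.80, rounded up to 6,603; 6,614 present. Satisfied.
Vote: requires three-fourths of those present (6,614); 3/4 of 6614 = 4960.50, rounded up to 4961, so 4,961 needed; 4,966 in favor. Satisfied.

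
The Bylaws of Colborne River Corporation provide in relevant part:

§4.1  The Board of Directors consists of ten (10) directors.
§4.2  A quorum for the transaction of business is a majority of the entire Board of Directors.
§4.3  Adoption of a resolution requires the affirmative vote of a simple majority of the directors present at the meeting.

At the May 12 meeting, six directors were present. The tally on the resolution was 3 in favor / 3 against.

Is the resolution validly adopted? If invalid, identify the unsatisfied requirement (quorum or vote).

Invalid — vote requirement not satisfied.

Quorum: 6 present; quorum is 6. Satisfied.
Vote: the resolution requires a majority of the directors present (6). A majority of 6 is 4, so 4 affirmative votes are needed; 3 voted in favor. Not satisfied.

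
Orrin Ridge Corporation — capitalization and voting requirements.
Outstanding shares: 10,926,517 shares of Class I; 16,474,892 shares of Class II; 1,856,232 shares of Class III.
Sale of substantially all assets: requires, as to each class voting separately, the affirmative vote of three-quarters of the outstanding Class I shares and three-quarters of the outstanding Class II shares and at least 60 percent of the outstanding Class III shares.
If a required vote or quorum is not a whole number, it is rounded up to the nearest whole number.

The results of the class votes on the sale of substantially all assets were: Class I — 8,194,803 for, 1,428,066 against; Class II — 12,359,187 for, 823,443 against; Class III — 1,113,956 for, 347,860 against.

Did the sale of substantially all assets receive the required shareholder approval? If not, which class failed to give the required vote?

Not approved — the Class I shares did not give the required vote.

Class I: 3/4 of 10926517 = 8194887.75, rounded up to 8194888; 8,194,888 required, 8,194,803 in favor — not approved.
Class II: 3/4 of 16474892 = 12356169; 12,356,169 required, 12,359,187 in favor — approved.
Class III: 3/5 of 1856232 = 1113739.20, rounded up to 1113740; 1,113,740 required, 1,113,956 in favor — approved.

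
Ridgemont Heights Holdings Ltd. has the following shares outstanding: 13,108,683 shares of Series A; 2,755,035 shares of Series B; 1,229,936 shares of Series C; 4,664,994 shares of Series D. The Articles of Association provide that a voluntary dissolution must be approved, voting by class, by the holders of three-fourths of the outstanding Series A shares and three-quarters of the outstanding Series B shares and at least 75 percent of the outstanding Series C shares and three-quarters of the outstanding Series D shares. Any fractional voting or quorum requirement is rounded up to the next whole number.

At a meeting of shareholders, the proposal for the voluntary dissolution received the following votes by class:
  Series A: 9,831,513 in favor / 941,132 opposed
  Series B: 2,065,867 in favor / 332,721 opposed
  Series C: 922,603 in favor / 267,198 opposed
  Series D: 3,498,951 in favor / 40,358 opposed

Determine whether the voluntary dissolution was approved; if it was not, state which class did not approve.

Not approved — the Series B shares did not give the required vote.

Series A: 3/4 of 13108683 = 9831512.25, rounded up to 9831513; 9,831,513 required, 9,831,513 in favor — approved.
Series B: 3/4 of 2755035 = 2066276.25, rounded up to 2066277; 2,066,277 required, 2,065,867 in favor — not approved.
Series C: 3/4 of 1229936 = 922452; 922,452 required, 922,603 in favor — approved.
Series D: 3/4 of 4664994 = 3498745.50, rounded up to 3498746; 3,498,746 required, 3,498,951 in favor — approved.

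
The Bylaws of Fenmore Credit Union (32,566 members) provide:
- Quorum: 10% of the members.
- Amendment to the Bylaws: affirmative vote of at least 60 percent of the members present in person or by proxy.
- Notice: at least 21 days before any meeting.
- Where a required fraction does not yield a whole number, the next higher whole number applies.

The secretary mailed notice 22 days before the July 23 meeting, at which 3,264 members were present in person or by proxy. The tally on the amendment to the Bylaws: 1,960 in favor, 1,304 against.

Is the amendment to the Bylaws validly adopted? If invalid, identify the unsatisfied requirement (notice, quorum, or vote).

Notice: 22 days given; 21 required. Satisfied.
Quorum: 10% of 32,566 = 3,256.60, rounded up to 3,257; 3,264 present. Satisfied.
Vote: requires three-fifths of those present (3,264); 3/5 of 3264 = 1958.40, rounded up to 1959, so 1,959 needed; 1,960 in favor. Satisfied.

Valid — all requirements satisfied.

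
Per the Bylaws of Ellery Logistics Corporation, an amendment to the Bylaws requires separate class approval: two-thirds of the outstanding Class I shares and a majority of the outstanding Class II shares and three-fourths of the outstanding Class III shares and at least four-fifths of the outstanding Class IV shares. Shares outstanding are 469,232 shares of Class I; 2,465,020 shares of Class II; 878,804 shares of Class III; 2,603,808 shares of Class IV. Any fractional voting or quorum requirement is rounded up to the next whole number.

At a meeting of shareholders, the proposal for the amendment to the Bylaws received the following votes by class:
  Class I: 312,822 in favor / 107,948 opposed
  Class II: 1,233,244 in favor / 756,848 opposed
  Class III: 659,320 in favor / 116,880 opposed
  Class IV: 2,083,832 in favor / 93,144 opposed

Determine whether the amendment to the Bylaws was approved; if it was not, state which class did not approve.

Class I: 2/3 of 469232 = 312821.33, rounded up to 312822; 312,822 required, 312,822 in favor — approved.
Class II: a majority of 2465020 is 1232511; 1,232,511 required, 1,233,244 in favor — approved.
Class III: 3/4 of 878804 = 659103; 659,103 required, 659,320 in favor — approved.
Class IV: 4/5 of 2603808 = 2083046.40, rounded up to 2083047; 2,083,047 required, 2,083,832 in favor — approved.

Approved — every class gave the required vote.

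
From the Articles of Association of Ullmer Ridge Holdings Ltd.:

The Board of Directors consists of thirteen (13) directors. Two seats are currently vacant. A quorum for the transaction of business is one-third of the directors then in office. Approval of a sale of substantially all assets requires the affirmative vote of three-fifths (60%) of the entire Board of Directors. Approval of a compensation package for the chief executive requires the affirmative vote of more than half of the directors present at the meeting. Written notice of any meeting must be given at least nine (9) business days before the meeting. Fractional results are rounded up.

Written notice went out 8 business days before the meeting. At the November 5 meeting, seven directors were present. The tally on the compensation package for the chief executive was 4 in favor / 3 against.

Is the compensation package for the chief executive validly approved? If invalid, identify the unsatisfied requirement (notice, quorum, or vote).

Notice: 8 business days given; 9 required (8 < 9). Not satisfied.
Quorum: 7 present; quorum is 4. Satisfied.
Vote: the compensation package for the chief executive requires a majority of the directors present (7). A majority of 7 is 4, so 4 affirmative votes are needed; 4 voted in favor. Satisfied.

Invalid — notice requirement not satisfied.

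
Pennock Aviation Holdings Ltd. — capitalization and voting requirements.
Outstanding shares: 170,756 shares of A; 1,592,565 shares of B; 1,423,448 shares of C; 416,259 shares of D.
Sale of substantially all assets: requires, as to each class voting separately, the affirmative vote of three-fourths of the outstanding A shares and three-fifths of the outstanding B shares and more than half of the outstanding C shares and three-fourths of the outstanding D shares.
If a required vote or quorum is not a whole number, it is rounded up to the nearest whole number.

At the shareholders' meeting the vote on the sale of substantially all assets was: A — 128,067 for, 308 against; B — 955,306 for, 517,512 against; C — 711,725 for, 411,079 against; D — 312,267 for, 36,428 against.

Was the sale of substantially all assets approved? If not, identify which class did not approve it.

Not approved — the B shares did not give the required vote.

A: 3/4 of 170756 = 128067; 128,067 required, 128,067 in favor — approved.
B: 3/5 of 1592565 = 955539; 955,539 required, 955,306 in favor — not approved.
C: a majority of 1423448 is 711725; 711,725 required, 711,725 in favor — approved.
D: 3/4 of 416259 = 312194.25, rounded up to 312195; 312,195 required, 312,267 in favor — approved.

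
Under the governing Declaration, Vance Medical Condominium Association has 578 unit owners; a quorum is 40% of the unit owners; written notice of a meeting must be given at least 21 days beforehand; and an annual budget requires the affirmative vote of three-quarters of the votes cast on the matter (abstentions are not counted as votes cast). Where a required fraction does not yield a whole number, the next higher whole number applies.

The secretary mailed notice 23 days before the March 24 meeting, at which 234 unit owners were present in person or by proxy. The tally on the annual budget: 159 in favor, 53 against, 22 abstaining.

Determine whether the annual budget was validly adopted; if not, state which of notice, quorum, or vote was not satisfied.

Notice: 23 days given; 21 required. Satisfied.
Quorum: 40% of 578 = 231.20, rounded up to 232; 234 present. Satisfied.
Vote: requires three-fourths of the votes cast (234 − 22 abstaining = 212); 3/4 of 212 = 159, so 159 needed; 159 in favor. Satisfied.

Valid — all requirements satisfied.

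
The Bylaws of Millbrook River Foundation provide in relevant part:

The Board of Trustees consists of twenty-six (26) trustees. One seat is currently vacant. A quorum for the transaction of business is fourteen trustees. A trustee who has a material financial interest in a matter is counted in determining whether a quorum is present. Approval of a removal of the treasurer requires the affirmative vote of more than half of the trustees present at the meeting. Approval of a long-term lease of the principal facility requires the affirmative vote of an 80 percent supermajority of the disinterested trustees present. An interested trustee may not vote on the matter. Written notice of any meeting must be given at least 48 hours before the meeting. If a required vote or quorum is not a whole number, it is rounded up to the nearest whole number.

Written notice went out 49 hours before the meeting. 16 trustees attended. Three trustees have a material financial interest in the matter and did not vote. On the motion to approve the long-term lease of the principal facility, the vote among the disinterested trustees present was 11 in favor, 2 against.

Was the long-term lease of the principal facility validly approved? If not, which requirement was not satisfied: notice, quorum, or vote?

Valid — all requirements satisfied.

Notice: 49 hours given; 48 required (49 ≥ 48). Satisfied.
Quorum: 16 present (interested trustees count toward quorum); quorum is 14. Satisfied.
Vote: the long-term lease of the principal facility requires four-fifths of the disinterested trustees present (16 − 3 = 13). 4/5 of 13 = 10.40, rounded up to 11, so 11 affirmative votes are needed; 11 voted in favor. Satisfied.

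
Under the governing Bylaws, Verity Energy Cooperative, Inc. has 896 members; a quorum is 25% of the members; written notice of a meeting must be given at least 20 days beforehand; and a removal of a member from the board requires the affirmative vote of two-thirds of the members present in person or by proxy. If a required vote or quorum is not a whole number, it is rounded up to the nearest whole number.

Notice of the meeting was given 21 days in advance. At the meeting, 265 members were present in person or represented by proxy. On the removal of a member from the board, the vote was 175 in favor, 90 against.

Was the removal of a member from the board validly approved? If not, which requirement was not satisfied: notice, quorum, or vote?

Invalid — vote requirement not satisfied.

Notice: 21 days given; 20 required. Satisfied.
Quorum: 25% of 896 = 224; 265 present. Satisfied.
Vote: requires two-thirds of those present (265); 2/3 of 265 = 176.67, rounded up to 177, so 177 needed; 175 in favor. Not satisfied.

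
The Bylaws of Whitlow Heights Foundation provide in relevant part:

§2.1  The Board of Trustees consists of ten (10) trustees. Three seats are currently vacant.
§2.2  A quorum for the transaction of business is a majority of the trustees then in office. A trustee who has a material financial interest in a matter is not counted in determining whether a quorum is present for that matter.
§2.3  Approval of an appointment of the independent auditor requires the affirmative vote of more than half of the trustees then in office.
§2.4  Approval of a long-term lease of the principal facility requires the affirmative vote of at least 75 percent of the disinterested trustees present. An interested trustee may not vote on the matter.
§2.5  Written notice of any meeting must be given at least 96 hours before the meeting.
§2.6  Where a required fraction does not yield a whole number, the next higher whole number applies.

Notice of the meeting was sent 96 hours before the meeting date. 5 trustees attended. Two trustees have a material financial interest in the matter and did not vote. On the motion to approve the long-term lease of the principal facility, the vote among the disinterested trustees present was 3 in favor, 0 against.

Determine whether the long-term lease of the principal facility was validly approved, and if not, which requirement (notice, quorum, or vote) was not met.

Invalid — quorum requirement not satisfied.

Notice: 96 hours given; 96 required (96 ≥ 96). Satisfied.
Quorum: 5 present, but the 2 interested trustees do not count, leaving 3. Quorum is 4. Not satisfied.
Vote: the long-term lease of the principal facility requires three-fourths of the disinterested trustees present (5 − 2 = 3). 3/4 of 3 = 2.25, rounded up to 3, so 3 affirmative votes are needed; 3 voted in favor. Satisfied. (Moot — without a quorum no business can be validly transacted.)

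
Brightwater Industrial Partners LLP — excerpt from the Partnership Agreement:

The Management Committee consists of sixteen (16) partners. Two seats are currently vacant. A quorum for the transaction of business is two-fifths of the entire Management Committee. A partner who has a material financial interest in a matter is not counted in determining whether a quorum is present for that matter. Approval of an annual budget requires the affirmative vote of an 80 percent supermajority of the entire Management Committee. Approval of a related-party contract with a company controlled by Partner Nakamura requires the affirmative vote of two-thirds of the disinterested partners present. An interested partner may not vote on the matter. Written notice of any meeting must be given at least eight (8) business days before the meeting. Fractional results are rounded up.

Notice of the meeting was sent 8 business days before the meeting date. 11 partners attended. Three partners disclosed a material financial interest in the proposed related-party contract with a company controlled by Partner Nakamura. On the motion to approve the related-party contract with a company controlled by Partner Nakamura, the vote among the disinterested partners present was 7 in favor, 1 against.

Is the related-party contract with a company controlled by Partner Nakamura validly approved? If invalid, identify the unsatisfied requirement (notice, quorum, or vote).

Valid — all requirements satisfied.

Notice: 8 business days given; 8 required (8 ≥ 8). Satisfied.
Quorum: 11 present, but the 3 interested partners do not count, leaving 8. Quorum is 7. Satisfied.
Vote: the related-party contract with a company controlled by Partner Nakamura requires two-thirds of the disinterested partners present (11 − 3 = 8). 2/3 of 8 = 5.33, rounded up to 6, so 6 affirmative votes are needed; 7 voted in favor. Satisfied.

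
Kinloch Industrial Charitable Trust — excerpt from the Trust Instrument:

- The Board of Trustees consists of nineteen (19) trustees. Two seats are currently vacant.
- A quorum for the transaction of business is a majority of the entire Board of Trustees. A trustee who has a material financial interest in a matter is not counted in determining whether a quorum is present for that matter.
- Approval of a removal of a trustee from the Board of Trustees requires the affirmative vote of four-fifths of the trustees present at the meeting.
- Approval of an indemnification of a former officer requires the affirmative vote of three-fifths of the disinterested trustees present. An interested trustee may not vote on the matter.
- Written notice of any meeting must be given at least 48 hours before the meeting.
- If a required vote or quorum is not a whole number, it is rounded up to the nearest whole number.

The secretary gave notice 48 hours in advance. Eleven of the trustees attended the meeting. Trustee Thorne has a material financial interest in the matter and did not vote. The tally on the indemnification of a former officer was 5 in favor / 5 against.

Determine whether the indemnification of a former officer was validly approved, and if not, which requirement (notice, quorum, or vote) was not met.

Notice: 48 hours given; 48 required (48 ≥ 48). Satisfied.
Quorum: 11 present, but the 1 interested trustee does not count, leaving 10. Quorum is 10. Satisfied.
Vote: the indemnification of a former officer requires three-fifths of the disinterested trustees present (11 − 1 = 10). 3/5 of 10 = 6, so 6 affirmative votes are needed; 5 voted in favor. Not satisfied.

Invalid — vote requirement not satisfied.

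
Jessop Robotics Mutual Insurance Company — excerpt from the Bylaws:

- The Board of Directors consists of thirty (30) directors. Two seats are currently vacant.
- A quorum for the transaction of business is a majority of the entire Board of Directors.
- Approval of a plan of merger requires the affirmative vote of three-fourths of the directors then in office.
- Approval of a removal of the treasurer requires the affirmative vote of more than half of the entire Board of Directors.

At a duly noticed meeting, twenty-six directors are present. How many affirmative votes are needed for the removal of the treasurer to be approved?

16

The removal of the treasurer requires a majority of the entire Board of Directors (30).
A majority of 30 is 16.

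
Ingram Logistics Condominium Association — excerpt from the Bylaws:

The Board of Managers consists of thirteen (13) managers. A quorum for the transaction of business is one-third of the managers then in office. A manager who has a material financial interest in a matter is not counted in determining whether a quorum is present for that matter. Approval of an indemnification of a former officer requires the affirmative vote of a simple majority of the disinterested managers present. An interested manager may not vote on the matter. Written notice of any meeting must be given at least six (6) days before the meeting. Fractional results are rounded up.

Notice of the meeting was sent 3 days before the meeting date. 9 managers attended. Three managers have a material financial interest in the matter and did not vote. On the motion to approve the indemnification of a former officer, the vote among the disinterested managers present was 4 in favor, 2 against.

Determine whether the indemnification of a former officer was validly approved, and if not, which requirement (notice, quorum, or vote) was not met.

Invalid — notice requirement not satisfied.

Notice: 3 days given; 6 required (3 < 6). Not satisfied.
Quorum: 9 present, but the 3 interested managers do not count, leaving 6. Quorum is 5. Satisfied.
Vote: the indemnification of a former officer requires a majority of the disinterested managers present (9 − 3 = 6). A majority of 6 is 4, so 4 affirmative votes are needed; 4 voted in favor. Satisfied.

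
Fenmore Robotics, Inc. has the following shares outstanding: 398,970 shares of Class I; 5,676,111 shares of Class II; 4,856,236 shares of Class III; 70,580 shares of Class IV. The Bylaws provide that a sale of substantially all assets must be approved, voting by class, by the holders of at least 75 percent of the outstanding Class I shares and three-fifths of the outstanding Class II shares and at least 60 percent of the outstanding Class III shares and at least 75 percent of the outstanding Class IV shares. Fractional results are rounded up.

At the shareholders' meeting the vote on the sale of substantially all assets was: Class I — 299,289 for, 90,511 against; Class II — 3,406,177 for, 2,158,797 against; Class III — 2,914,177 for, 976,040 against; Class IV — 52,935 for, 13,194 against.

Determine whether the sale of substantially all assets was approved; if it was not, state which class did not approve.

Approved — every class gave the required vote.

Class I: 3/4 of 398970 = 299227.50, rounded up to 299228; 299,228 required, 299,289 in favor — approved.
Class II: 3/5 of 5676111 = 3405666.60, rounded up to 3405667; 3,405,667 required, 3,406,177 in favor — approved.
Class III: 3/5 of 4856236 = 2913741.60, rounded up to 2913742; 2,913,742 required, 2,914,177 in favor — approved.
Class IV: 3/4 of 70580 = 52935; 52,935 required, 52,935 in favor — approved.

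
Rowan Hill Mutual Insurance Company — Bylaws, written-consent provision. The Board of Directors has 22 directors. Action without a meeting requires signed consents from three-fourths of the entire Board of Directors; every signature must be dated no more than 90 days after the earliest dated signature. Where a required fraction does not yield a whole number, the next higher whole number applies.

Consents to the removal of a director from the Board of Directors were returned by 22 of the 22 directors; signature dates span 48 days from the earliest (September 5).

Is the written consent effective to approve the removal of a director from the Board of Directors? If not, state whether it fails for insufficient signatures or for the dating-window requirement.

Signatures required: three-fourths of 22 — 3/4 of 22 = 16.50, rounded up to 17, so 17 needed; 22 signed. Sufficient.
Dating window: the latest signature is 48 days after the earliest; the limit is 90 days. Within the window.

Effective — both the signature and dating-window requirements are satisfied.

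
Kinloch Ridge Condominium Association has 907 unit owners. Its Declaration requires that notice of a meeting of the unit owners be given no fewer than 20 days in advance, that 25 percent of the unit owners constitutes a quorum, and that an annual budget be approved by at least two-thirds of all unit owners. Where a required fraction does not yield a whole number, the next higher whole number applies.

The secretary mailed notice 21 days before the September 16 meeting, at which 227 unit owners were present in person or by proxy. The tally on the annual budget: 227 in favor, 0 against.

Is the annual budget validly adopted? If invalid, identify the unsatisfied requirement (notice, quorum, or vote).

Invalid — vote requirement not satisfied.

Notice: 21 days given; 20 required. Satisfied.
Quorum: 25% of 907 = 226.75, rounded up to 227; 227 present. Satisfied.
Vote: requires two-thirds of all unit owners (907); 2/3 of 907 = 604.67, rounded up to 605, so 605 needed; 227 in favor. Not satisfied.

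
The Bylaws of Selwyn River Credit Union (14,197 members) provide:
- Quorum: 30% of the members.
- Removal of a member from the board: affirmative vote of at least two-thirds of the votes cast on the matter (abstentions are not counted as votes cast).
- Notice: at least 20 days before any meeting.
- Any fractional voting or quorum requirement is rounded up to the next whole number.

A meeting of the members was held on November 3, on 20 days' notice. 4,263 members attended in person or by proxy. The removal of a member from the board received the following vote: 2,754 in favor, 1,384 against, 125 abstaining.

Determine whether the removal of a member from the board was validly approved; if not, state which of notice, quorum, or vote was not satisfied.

Invalid — vote requirement not satisfied.

Notice: 20 days given; 20 required. Satisfied.
Quorum: 30% of 14,197 = 4,259.10, rounded up to 4,260; 4,263 present. Satisfied.
Vote: requires two-thirds of the votes cast (4,263 − 125 abstaining = 4,138); 2/3 of 4138 = 2758.67, rounded up to 2759, so 2,759 needed; 2,754 in favor. Not satisfied.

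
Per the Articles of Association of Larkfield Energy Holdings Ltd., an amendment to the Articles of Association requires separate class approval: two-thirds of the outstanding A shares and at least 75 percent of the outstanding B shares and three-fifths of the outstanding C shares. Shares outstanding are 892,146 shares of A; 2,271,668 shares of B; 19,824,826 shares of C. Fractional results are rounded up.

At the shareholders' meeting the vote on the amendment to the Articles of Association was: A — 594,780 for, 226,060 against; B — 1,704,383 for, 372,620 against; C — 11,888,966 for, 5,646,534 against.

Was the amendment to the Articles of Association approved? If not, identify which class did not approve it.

Not approved — the C shares did not give the required vote.

A: 2/3 of 892146 = 594764; 594,764 required, 594,780 in favor — approved.
B: 3/4 of 2271668 = 1703751; 1,703,751 required, 1,704,383 in favor — approved.
C: 3/5 of 19824826 = 11894895.60, rounded up to 11894896; 11,894,896 required, 11,888,966 in favor — not approved.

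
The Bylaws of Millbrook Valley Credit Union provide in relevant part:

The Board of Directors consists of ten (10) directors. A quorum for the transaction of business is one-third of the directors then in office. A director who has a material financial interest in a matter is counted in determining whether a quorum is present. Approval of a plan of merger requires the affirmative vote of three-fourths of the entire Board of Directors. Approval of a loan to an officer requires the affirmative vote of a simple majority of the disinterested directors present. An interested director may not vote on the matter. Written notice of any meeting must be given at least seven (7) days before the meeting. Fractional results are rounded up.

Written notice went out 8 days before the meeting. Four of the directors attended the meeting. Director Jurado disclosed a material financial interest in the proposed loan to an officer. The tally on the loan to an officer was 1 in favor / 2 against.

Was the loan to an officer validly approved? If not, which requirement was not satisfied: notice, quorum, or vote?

Invalid — vote requirement not satisfied.

Notice: 8 days given; 7 required (8 ≥ 7). Satisfied.
Quorum: 4 present (interested directors count toward quorum); quorum is 4. Satisfied.
Vote: the loan to an officer requires a majority of the disinterested directors present (4 − 1 = 3). A majority of 3 is 2, so 2 affirmative votes are needed; 1 voted in favor. Not satisfied.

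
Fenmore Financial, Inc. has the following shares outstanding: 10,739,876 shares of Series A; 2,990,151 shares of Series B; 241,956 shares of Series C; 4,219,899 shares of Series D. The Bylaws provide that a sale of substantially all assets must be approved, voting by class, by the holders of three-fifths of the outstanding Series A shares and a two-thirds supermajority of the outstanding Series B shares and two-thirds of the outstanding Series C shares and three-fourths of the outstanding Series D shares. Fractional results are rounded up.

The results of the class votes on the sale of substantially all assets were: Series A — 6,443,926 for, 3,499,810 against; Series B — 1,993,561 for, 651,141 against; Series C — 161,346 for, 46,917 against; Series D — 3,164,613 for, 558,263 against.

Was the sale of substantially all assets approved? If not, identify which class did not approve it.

Not approved — the Series D shares did not give the required vote.

Series A: 3/5 of 10739876 = 6443925.60, rounded up to 6443926; 6,443,926 required, 6,443,926 in favor — approved.
Series B: 2/3 of 2990151 = 1993434; 1,993,434 required, 1,993,561 in favor — approved.
Series C: 2/3 of 241956 = 161304; 161,304 required, 161,346 in favor — approved.
Series D: 3/4 of 4219899 = 3164924.25, rounded up to 3164925; 3,164,925 required, 3,164,613 in favor — not approved.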